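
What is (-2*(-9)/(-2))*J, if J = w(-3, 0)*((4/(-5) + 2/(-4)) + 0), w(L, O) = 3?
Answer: 351/10 ≈ 35.100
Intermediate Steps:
J = -39/10 (J = 3*((4/(-5) + 2/(-4)) + 0) = 3*((4*(-⅕) + 2*(-¼)) + 0) = 3*((-⅘ - ½) + 0) = 3*(-13/10 + 0) = 3*(-13/10) = -39/10 ≈ -3.9000)
(-2*(-9)/(-2))*J = (-2*(-9)/(-2))*(-39/10) = (18*(-½))*(-39/10) = -9*(-39/10) = 351/10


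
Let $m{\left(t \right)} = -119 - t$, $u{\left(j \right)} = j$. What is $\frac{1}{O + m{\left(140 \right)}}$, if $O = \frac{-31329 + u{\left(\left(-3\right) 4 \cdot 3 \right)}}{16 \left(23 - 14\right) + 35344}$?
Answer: $- \frac{35488}{9222757} \approx -0.0038479$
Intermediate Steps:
$O = - \frac{31365}{35488}$ ($O = \frac{-31329 + \left(-3\right) 4 \cdot 3}{16 \left(23 - 14\right) + 35344} = \frac{-31329 - 36}{16 \cdot 9 + 35344} = \frac{-31329 - 36}{144 + 35344} = - \frac{31365}{35488} \approx -0.88382$)
$\frac{1}{O + m{\left(140 \right)}} = \frac{1}{- \frac{31365}{35488} - 259} = \frac{1}{- \frac{9222757}{35488}} = - \frac{35488}{9222757}$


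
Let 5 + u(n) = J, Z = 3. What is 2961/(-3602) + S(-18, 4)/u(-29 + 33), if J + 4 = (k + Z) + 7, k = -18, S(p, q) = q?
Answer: -64745/61234 ≈ -1.0573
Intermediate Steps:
J = -12 (J = -4 + ((-18 + 3) + 7) = -4 + (-15 + 7) = -4 - 8 = -12)
u(n) = -17 (u(n) = -5 - 12 = -17)
2961/(-3602) + S(-18, 4)/u(-29 + 33) = 2961/(-3602) + 4/(-17) = 2961*(-1/3602) + 4*(-1/17) = -2961/3602 - 4/17 = -64745/61234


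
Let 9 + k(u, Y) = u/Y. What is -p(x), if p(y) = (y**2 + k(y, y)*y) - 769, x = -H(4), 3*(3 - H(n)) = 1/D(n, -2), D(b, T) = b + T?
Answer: 26579/36 ≈ 738.31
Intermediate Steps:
D(b, T) = T + b
H(n) = 3 - 1/(3*(-2 + n))
k(u, Y) = -9 + u/Y
x = -17/6 (x = -(-19 + 9*4)/(3*(-2 + 4)) = -(-19 + 36)/(3*2) = -17/(3*2) = -1*17/6 = -17/6 ≈ -2.8333)
p(y) = -769 + y**2 - 8*y (p(y) = (y**2 + (-9 + y/y)*y) - 769 = (y**2 + (-9 + 1)*y) - 769 = (y**2 - 8*y) - 769 = -769 + y**2 - 8*y)
-p(x) = -(-769 + (-17/6)**2 - 8*(-17/6)) = -(-769 + 289/36 + 68/3) = -1*(-26579/36) = 26579/36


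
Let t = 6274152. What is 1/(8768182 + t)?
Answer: 1/15042334 ≈ 6.6479e-8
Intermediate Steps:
1/(8768182 + t) = 1/(8768182 + 6274152) = 1/15042334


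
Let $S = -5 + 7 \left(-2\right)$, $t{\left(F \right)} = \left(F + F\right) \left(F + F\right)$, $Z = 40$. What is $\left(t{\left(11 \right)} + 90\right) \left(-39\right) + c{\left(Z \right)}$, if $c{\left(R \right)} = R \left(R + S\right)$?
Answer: $-21546$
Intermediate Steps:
$t{\left(F \right)} = 4 F^{2}$ ($t{\left(F \right)} = 2 F 2 F = 4 F^{2}$)
$S = -19$ ($S = -5 - 14 = -19$)
$c{\left(R \right)} = R \left(-19 + R\right)$ ($c{\left(R \right)} = R \left(R - 19\right) = R \left(-19 + R\right)$)
$\left(t{\left(11 \right)} + 90\right) \left(-39\right) + c{\left(Z \right)} = \left(4 \cdot 11^{2} + 90\right) \left(-39\right) + 40 \left(-19 + 40\right) = \left(4 \cdot 121 + 90\right) \left(-39\right) + 40 \cdot 21 = \left(484 + 90\right) \left(-39\right) + 840 = 574 \left(-39\right) + 840 = -22386 + 840 = -21546$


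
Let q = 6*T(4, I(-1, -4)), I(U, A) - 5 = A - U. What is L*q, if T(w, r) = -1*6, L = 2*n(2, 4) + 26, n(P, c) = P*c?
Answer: -1512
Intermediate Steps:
I(U, A) = 5 + A - U (I(U, A) = 5 + (A - U) = 5 + A - U)
L = 42 (L = 2*(2*4) + 26 = 2*8 + 26 = 16 + 26 = 42)
T(w, r) = -6
q = -36 (q = 6*(-6) = -36)
L*q = 42*(-36) = -1512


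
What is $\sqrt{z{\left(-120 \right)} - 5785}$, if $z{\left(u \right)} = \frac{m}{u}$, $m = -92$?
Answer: $\frac{i \sqrt{5205810}}{30} \approx 76.054 i$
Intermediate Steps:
$z{\left(u \right)} = - \frac{92}{u}$
$\sqrt{z{\left(-120 \right)} - 5785} = \sqrt{- \frac{92}{-120} - 5785} = \sqrt{\left(-92\right) \left(- \frac{1}{120}\right) - 5785} = \sqrt{\frac{23}{30} - 5785} = \sqrt{- \frac{173527}{30}} = \frac{i \sqrt{5205810}}{30}$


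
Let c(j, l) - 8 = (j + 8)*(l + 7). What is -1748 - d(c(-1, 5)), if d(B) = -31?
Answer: -1717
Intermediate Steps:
c(j, l) = 8 + (7 + l)*(8 + j) (c(j, l) = 8 + (j + 8)*(l + 7) = 8 + (8 + j)*(7 + l) = 8 + (7 + l)*(8 + j))
-1748 - d(c(-1, 5)) = -1748 - 1*(-31) = -1748 + 31 = -1717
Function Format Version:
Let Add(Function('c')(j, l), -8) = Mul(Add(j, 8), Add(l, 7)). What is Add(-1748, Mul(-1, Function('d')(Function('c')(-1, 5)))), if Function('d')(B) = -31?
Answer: -1717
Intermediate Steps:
Function('c')(j, l) = Add(8, Mul(Add(7, l), Add(8, j))) (Function('c')(j, l) = Add(8, Mul(Add(j, 8), Add(l, 7))) = Add(8, Mul(Add(8, j), Add(7, l))) = Add(8, Mul(Add(7, l), Add(8, j))))
Add(-1748, Mul(-1, Function('d')(Function('c')(-1, 5)))) = Add(-1748, Mul(-1, -31)) = Add(-1748, 31) = -1717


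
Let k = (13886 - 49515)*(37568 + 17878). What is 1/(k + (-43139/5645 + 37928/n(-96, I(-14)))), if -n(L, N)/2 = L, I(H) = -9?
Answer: -135480/267638754418711 ≈ -5.0620e-10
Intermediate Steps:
n(L, N) = -2*L
k = -1975485534 (k = -35629*55446 = -1975485534)
1/(k + (-43139/5645 + 37928/n(-96, I(-14)))) = 1/(-1975485534 + (-43139/5645 + 37928/((-2*(-96))))) = 1/(-1975485534 + (-43139*1/5645 + 37928/192)) = 1/(-1975485534 + (-43139/5645 + 37928*(1/192))) = 1/(-1975485534 + (-43139/5645 + 4741/24)) = 1/(-1975485534 + 25727609/135480) = 1/(-267638754418711/135480) = -135480/267638754418711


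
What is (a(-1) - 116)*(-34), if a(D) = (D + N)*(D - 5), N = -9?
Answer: 1904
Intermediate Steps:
a(D) = (-9 + D)*(-5 + D) (a(D) = (D - 9)*(D - 5) = (-9 + D)*(-5 + D))
(a(-1) - 116)*(-34) = ((45 + (-1)² - 14*(-1)) - 116)*(-34) = ((45 + 1 + 14) - 116)*(-34) = (60 - 116)*(-34) = -56*(-34) = 1904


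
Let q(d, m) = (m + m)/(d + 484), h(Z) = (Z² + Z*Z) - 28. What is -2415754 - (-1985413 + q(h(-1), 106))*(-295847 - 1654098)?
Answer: -886561515386761/229 ≈ -3.8714e+12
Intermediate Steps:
h(Z) = -28 + 2*Z² (h(Z) = (Z² + Z²) - 28 = 2*Z² - 28 = -28 + 2*Z²)
q(d, m) = 2*m/(484 + d) (q(d, m) = (2*m)/(484 + d) = 2*m/(484 + d))
-2415754 - (-1985413 + q(h(-1), 106))*(-295847 - 1654098) = -2415754 - (-1985413 + 2*106/(484 + (-28 + 2*(-1)²)))*(-295847 - 1654098) = -2415754 - (-1985413 + 2*106/(484 + (-28 + 2*1)))*(-1949945) = -2415754 - (-1985413 + 2*106/(484 + (-28 + 2)))*(-1949945) = -2415754 - (-1985413 + 2*106/(484 - 26))*(-1949945) = -2415754 - (-1985413 + 2*106/458)*(-1949945) = -2415754 - (-1985413 + 2*106*(1/458))*(-1949945) = -2415754 - (-1985413 + 106/229)*(-1949945) = -2415754 - (-454659471)*(-1949945)/229 = -2415754 - 1*886560962179095/229 = -2415754 - 886560962179095/229 = -886561515386761/229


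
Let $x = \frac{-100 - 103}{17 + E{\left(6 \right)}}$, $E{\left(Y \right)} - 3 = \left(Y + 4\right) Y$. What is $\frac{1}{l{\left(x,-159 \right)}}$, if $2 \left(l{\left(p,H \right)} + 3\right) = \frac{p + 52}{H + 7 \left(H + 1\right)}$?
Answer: $- \frac{202400}{611157} \approx -0.33118$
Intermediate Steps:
$E{\left(Y \right)} = 3 + Y \left(4 + Y\right)$ ($E{\left(Y \right)} = 3 + \left(Y + 4\right) Y = 3 + \left(4 + Y\right) Y = 3 + Y \left(4 + Y\right)$)
$x = - \frac{203}{80}$ ($x = \frac{-100 - 103}{17 + \left(3 + 6^{2} + 4 \cdot 6\right)} = - \frac{203}{17 + \left(3 + 36 + 24\right)} = - \frac{203}{17 + 63} = - \frac{203}{80} \approx -2.5375$)
$l{\left(p,H \right)} = -3 + \frac{52 + p}{2 \left(7 + 8 H\right)}$ ($l{\left(p,H \right)} = -3 + \frac{\left(p + 52\right) \frac{1}{H + 7 \left(H + 1\right)}}{2} = -3 + \frac{\left(52 + p\right) \frac{1}{H + 7 \left(1 + H\right)}}{2} = -3 + \frac{\left(52 + p\right) \frac{1}{H + \left(7 + 7 H\right)}}{2} = -3 + \frac{\left(52 + p\right) \frac{1}{7 + 8 H}}{2} = -3 + \frac{\frac{1}{7 + 8 H} \left(52 + p\right)}{2} = -3 + \frac{52 + p}{2 \left(7 + 8 H\right)}$)
$\frac{1}{l{\left(x,-159 \right)}} = \frac{1}{\frac{1}{2} \frac{1}{7 + 8 \left(-159\right)} \left(10 - \frac{203}{80} - -7632\right)} = \frac{1}{\frac{1}{2} \frac{1}{7 - 1272} \left(10 - \frac{203}{80} + 7632\right)} = \frac{1}{\frac{1}{2} \frac{1}{-1265} \cdot \frac{611157}{80}} = \frac{1}{\frac{1}{2} \left(- \frac{1}{1265}\right) \frac{611157}{80}} = \frac{1}{- \frac{611157}{202400}} = - \frac{202400}{611157}$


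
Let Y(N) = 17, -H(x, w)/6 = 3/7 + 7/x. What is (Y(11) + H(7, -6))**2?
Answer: 3481/49 ≈ 71.041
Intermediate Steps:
H(x, w) = -18/7 - 42/x (H(x, w) = -6*(3/7 + 7/x) = -18/7 - 42/x)
(Y(11) + H(7, -6))**2 = (17 + (-18/7 - 42/7))**2 = (17 + (-18/7 - 42*1/7))**2 = (17 + (-18/7 - 6))**2 = (17 - 60/7)**2 = (59/7)**2 = 3481/49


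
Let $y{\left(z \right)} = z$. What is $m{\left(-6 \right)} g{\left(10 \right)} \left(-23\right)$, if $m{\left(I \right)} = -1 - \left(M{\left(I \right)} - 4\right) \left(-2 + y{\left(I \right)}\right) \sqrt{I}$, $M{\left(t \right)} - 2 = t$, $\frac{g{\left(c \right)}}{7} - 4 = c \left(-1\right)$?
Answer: $-966 - 61824 i \sqrt{6} \approx -966.0 - 1.5144 \cdot 10^{5} i$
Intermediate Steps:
$g{\left(c \right)} = 28 - 7 c$ ($g{\left(c \right)} = 28 + 7 c \left(-1\right) = 28 + 7 \left(- c\right) = 28 - 7 c$)
$M{\left(t \right)} = 2 + t$
$m{\left(I \right)} = -1 - \sqrt{I} \left(-2 + I\right)^{2}$ ($m{\left(I \right)} = -1 - \left(\left(2 + I\right) - 4\right) \left(-2 + I\right) \sqrt{I} = -1 - \left(-2 + I\right) \left(-2 + I\right) \sqrt{I} = -1 - \left(-2 + I\right)^{2} \sqrt{I} = -1 - \sqrt{I} \left(-2 + I\right)^{2}$)
$m{\left(-6 \right)} g{\left(10 \right)} \left(-23\right) = \left(-1 - \left(-6\right)^{\frac{5}{2}} - 4 \sqrt{-6} + 4 \left(-6\right)^{\frac{3}{2}}\right) \left(28 - 70\right) \left(-23\right) = \left(-1 - 36 i \sqrt{6} - 4 i \sqrt{6} + 4 \left(- 6 i \sqrt{6}\right)\right) \left(28 - 70\right) \left(-23\right) = \left(-1 - 36 i \sqrt{6} - 4 i \sqrt{6} - 24 i \sqrt{6}\right) \left(-42\right) \left(-23\right) = \left(-1 - 64 i \sqrt{6}\right) \left(-42\right) \left(-23\right) = \left(42 + 2688 i \sqrt{6}\right) \left(-23\right) = -966 - 61824 i \sqrt{6}$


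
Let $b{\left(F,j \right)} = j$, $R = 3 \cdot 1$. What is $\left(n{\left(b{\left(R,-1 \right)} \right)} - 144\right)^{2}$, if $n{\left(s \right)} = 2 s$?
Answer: $21316$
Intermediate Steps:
$R = 3$
$\left(n{\left(b{\left(R,-1 \right)} \right)} - 144\right)^{2} = \left(2 \left(-1\right) - 144\right)^{2} = \left(-2 - 144\right)^{2} = \left(-146\right)^{2} = 21316$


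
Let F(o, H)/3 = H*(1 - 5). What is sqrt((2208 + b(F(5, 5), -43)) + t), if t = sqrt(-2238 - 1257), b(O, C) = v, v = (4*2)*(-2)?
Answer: sqrt(2192 + I*sqrt(3495)) ≈ 46.823 + 0.6313*I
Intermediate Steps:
F(o, H) = -12*H (F(o, H) = 3*(H*(1 - 5)) = 3*(H*(-4)) = 3*(-4*H) = -12*H)
v = -16 (v = 8*(-2) = -16)
b(O, C) = -16
t = I*sqrt(3495) (t = sqrt(-3495) = I*sqrt(3495) ≈ 59.119*I)
sqrt((2208 + b(F(5, 5), -43)) + t) = sqrt((2208 - 16) + I*sqrt(3495)) = sqrt(2192 + I*sqrt(3495))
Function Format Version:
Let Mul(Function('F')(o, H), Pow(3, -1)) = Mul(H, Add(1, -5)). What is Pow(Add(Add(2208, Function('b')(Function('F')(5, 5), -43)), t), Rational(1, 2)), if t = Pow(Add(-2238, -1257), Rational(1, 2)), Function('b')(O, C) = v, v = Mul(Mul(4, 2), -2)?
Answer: Pow(Add(2192, Mul(I, Pow(3495, Rational(1, 2)))), Rational(1, 2)) ≈ Add(46.823, Mul(0.6313, I))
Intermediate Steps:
Function('F')(o, H) = Mul(-12, H) (Function('F')(o, H) = Mul(3, Mul(H, Add(1, -5))) = Mul(3, Mul(H, -4)) = Mul(3, Mul(-4, H)) = Mul(-12, H))
v = -16 (v = Mul(8, -2) = -16)
Function('b')(O, C) = -16
t = Mul(I, Pow(3495, Rational(1, 2))) (t = Pow(-3495, Rational(1, 2)) = Mul(I, Pow(3495, Rational(1, 2))) ≈ Mul(59.119, I))
Pow(Add(Add(2208, Function('b')(Function('F')(5, 5), -43)), t), Rational(1, 2)) = Pow(Add(Add(2208, -16), Mul(I, Pow(3495, Rational(1, 2)))), Rational(1, 2)) = Pow(Add(2192, Mul(I, Pow(3495, Rational(1, 2)))), Rational(1, 2))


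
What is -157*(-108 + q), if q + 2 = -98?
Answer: 32656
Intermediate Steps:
q = -100 (q = -2 - 98 = -100)
-157*(-108 + q) = -157*(-108 - 100) = -157*(-208) = 32656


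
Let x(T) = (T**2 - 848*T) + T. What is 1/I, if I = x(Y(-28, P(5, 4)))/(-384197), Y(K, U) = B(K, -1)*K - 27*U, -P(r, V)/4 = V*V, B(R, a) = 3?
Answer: -384197/1310268 ≈ -0.29322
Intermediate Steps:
P(r, V) = -4*V**2 (P(r, V) = -4*V*V = -4*V**2)
Y(K, U) = -27*U + 3*K (Y(K, U) = 3*K - 27*U = -27*U + 3*K)
x(T) = T**2 - 847*T
I = -1310268/384197 (I = ((-(-108)*4**2 + 3*(-28))*(-847 + (-(-108)*4**2 + 3*(-28))))/(-384197) = ((-(-108)*16 - 84)*(-847 + (-(-108)*16 - 84)))*(-1/384197) = ((-27*(-64) - 84)*(-847 + (-27*(-64) - 84)))*(-1/384197) = ((1728 - 84)*(-847 + (1728 - 84)))*(-1/384197) = (1644*(-847 + 1644))*(-1/384197) = (1644*797)*(-1/384197) = 1310268*(-1/384197) = -1310268/384197 ≈ -3.4104)
1/I = 1/(-1310268/384197) = -384197/1310268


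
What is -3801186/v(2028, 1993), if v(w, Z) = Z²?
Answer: -3801186/3972049 ≈ -0.95698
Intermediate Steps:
-3801186/v(2028, 1993) = -3801186/(1993²) = -3801186/3972049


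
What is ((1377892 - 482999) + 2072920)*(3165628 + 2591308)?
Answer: 17085509500968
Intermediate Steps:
((1377892 - 482999) + 2072920)*(3165628 + 2591308) = (894893 + 2072920)*5756936 = 2967813*5756936 = 17085509500968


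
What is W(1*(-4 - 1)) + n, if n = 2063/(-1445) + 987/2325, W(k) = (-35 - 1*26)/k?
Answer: 2507811/223975 ≈ 11.197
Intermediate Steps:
W(k) = -61/k (W(k) = (-35 - 26)/k = -61/k)
n = -224684/223975 (n = 2063*(-1/1445) + 987*(1/2325) = -2063/1445 + 329/775 = -224684/223975 ≈ -1.0032)
W(1*(-4 - 1)) + n = -61/(-4 - 1) - 224684/223975 = -61/(1*(-5)) - 224684/223975 = -61/(-5) - 224684/223975 = -61*(-⅕) - 224684/223975 = 61/5 - 224684/223975 = 2507811/223975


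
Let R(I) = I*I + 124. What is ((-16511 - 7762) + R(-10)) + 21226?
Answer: -2823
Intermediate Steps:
R(I) = 124 + I**2 (R(I) = I**2 + 124 = 124 + I**2)
((-16511 - 7762) + R(-10)) + 21226 = ((-16511 - 7762) + (124 + (-10)**2)) + 21226 = (-24273 + (124 + 100)) + 21226 = (-24273 + 224) + 21226 = -24049 + 21226 = -2823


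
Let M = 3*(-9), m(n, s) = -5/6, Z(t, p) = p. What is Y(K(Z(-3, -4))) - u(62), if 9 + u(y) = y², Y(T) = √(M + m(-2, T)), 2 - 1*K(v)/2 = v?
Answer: -3835 + I*√1002/6 ≈ -3835.0 + 5.2757*I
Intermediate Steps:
K(v) = 4 - 2*v
m(n, s) = -⅚ (m(n, s) = -5*⅙ = -⅚)
M = -27
Y(T) = I*√1002/6 (Y(T) = √(-27 - ⅚) = √(-167/6) = I*√1002/6)
u(y) = -9 + y²
Y(K(Z(-3, -4))) - u(62) = I*√1002/6 - (-9 + 62²) = I*√1002/6 - (-9 + 3844) = I*√1002/6 - 1*3835 = I*√1002/6 - 3835 = -3835 + I*√1002/6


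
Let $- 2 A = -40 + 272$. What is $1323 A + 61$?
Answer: $-153407$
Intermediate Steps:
$A = -116$ ($A = - \frac{-40 + 272}{2} = \left(- \frac{1}{2}\right) 232 = -116$)
$1323 A + 61 = 1323 \left(-116\right) + 61 = -153468 + 61 = -153407$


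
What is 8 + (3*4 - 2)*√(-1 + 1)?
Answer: 8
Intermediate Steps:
8 + (3*4 - 2)*√(-1 + 1) = 8 + (12 - 2)*√0 = 8 + 10*0 = 8 + 0 = 8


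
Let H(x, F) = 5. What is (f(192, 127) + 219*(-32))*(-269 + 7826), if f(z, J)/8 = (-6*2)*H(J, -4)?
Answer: -56586816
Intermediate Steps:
f(z, J) = -480 (f(z, J) = 8*(-6*2*5) = 8*(-12*5) = 8*(-60) = -480)
(f(192, 127) + 219*(-32))*(-269 + 7826) = (-480 + 219*(-32))*(-269 + 7826) = (-480 - 7008)*7557 = -7488*7557 = -56586816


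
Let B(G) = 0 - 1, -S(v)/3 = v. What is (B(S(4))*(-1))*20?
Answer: 20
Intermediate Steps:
S(v) = -3*v
B(G) = -1
(B(S(4))*(-1))*20 = -1*(-1)*20 = 1*20 = 20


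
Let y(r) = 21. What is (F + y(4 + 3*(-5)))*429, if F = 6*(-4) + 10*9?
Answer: 37323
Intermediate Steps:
F = 66 (F = -24 + 90 = 66)
(F + y(4 + 3*(-5)))*429 = (66 + 21)*429 = 87*429 = 37323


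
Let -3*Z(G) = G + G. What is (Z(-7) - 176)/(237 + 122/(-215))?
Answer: -110510/152499 ≈ -0.72466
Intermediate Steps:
Z(G) = -2*G/3 (Z(G) = -(G + G)/3 = -2*G/3)
(Z(-7) - 176)/(237 + 122/(-215)) = (-2/3*(-7) - 176)/(237 + 122/(-215)) = (14/3 - 176)/(237 + 122*(-1/215)) = -514/(3*(237 - 122/215)) = -514/(3*50833/215) = -514/3*215/50833 = -110510/152499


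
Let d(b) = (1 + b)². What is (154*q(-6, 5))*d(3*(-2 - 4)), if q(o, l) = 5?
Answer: 222530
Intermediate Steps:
(154*q(-6, 5))*d(3*(-2 - 4)) = (154*5)*(1 + 3*(-2 - 4))² = 770*(1 + 3*(-6))² = 770*(1 - 18)² = 770*(-17)² = 770*289 = 222530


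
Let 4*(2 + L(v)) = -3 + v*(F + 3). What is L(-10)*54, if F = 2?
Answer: -1647/2 ≈ -823.50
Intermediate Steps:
L(v) = -11/4 + 5*v/4 (L(v) = -2 + (-3 + v*(2 + 3))/4 = -2 + (-3 + v*5)/4 = -2 + (-3 + 5*v)/4 = -2 + (-¾ + 5*v/4) = -11/4 + 5*v/4)
L(-10)*54 = (-11/4 + (5/4)*(-10))*54 = (-11/4 - 25/2)*54 = -61/4*54 = -1647/2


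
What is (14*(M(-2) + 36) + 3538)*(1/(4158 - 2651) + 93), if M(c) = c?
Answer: 562570128/1507 ≈ 3.7330e+5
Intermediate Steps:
(14*(M(-2) + 36) + 3538)*(1/(4158 - 2651) + 93) = (14*(-2 + 36) + 3538)*(1/(4158 - 2651) + 93) = (14*34 + 3538)*(1/1507 + 93) = (476 + 3538)*(1/1507 + 93) = 4014*(140152/1507) = 562570128/1507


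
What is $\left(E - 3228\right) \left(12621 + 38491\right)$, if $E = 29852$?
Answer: $1360805888$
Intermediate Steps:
$\left(E - 3228\right) \left(12621 + 38491\right) = \left(29852 - 3228\right) \left(12621 + 38491\right) = \left(29852 + \left(-8051 + 4823\right)\right) 51112 = \left(29852 - 3228\right) 51112 = 26624 \cdot 51112 = 1360805888$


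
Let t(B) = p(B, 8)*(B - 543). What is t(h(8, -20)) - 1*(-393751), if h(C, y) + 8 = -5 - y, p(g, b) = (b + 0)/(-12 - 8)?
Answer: 1969827/5 ≈ 3.9397e+5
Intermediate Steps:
p(g, b) = -b/20 (p(g, b) = b/(-20) = b*(-1/20) = -b/20)
h(C, y) = -13 - y (h(C, y) = -8 + (-5 - y) = -13 - y)
t(B) = 1086/5 - 2*B/5 (t(B) = (-1/20*8)*(B - 543) = -2*(-543 + B)/5 = 1086/5 - 2*B/5)
t(h(8, -20)) - 1*(-393751) = (1086/5 - 2*(-13 - 1*(-20))/5) - 1*(-393751) = (1086/5 - 2*(-13 + 20)/5) + 393751 = (1086/5 - ⅖*7) + 393751 = (1086/5 - 14/5) + 393751 = 1072/5 + 393751 = 1969827/5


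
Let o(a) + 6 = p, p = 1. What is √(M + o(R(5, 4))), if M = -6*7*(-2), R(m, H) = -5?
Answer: √79 ≈ 8.8882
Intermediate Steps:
o(a) = -5 (o(a) = -6 + 1 = -5)
M = 84 (M = -42*(-2) = 84)
√(M + o(R(5, 4))) = √(84 - 5) = √79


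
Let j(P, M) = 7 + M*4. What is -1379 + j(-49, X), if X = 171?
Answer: -688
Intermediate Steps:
j(P, M) = 7 + 4*M
-1379 + j(-49, X) = -1379 + (7 + 4*171) = -1379 + (7 + 684) = -1379 + 691 = -688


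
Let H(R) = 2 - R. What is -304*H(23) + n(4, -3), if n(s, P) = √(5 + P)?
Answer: 6384 + √2 ≈ 6385.4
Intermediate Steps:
-304*H(23) + n(4, -3) = -304*(2 - 1*23) + √(5 - 3) = -304*(2 - 23) + √2 = -304*(-21) + √2 = 6384 + √2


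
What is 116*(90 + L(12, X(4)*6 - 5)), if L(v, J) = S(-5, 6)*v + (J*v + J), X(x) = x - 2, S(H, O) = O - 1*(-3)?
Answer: 33524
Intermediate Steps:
S(H, O) = 3 + O (S(H, O) = O + 3 = 3 + O)
X(x) = -2 + x
L(v, J) = J + 9*v + J*v (L(v, J) = (3 + 6)*v + (J*v + J) = 9*v + (J + J*v) = J + 9*v + J*v)
116*(90 + L(12, X(4)*6 - 5)) = 116*(90 + (((-2 + 4)*6 - 5) + 9*12 + ((-2 + 4)*6 - 5)*12)) = 116*(90 + ((2*6 - 5) + 108 + (2*6 - 5)*12)) = 116*(90 + ((12 - 5) + 108 + (12 - 5)*12)) = 116*(90 + (7 + 108 + 7*12)) = 116*(90 + (7 + 108 + 84)) = 116*(90 + 199) = 116*289 = 33524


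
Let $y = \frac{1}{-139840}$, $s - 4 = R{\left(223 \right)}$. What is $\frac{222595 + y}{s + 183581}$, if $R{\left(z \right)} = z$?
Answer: $\frac{31127684799}{25703710720} \approx 1.211$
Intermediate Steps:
$s = 227$ ($s = 4 + 223 = 227$)
$y = - \frac{1}{139840} \approx -7.151 \cdot 10^{-6}$
$\frac{222595 + y}{s + 183581} = \frac{222595 - \frac{1}{139840}}{227 + 183581} = \frac{31127684799}{139840 \cdot 183808} = \frac{31127684799}{139840} \cdot \frac{1}{183808} = \frac{31127684799}{25703710720}$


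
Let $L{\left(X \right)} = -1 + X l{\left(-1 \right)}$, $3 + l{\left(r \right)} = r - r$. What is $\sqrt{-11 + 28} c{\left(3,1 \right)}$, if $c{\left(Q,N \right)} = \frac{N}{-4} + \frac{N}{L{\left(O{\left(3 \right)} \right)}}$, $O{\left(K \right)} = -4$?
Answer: $- \frac{7 \sqrt{17}}{44} \approx -0.65595$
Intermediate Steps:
$l{\left(r \right)} = -3$ ($l{\left(r \right)} = -3 + \left(r - r\right) = -3 + 0 = -3$)
$L{\left(X \right)} = -1 - 3 X$ ($L{\left(X \right)} = -1 + X \left(-3\right) = -1 - 3 X$)
$c{\left(Q,N \right)} = - \frac{7 N}{44}$ ($c{\left(Q,N \right)} = \frac{N}{-4} + \frac{N}{-1 - -12} = N \left(- \frac{1}{4}\right) + \frac{N}{-1 + 12} = - \frac{N}{4} + \frac{N}{11} = - \frac{7 N}{44}$)
$\sqrt{-11 + 28} c{\left(3,1 \right)} = \sqrt{-11 + 28} \left(\left(- \frac{7}{44}\right) 1\right) = \sqrt{17} \left(- \frac{7}{44}\right) = - \frac{7 \sqrt{17}}{44}$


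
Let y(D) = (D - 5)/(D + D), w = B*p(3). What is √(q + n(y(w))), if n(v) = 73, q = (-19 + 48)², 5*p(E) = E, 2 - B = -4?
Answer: √914 ≈ 30.232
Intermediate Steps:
B = 6 (B = 2 - 1*(-4) = 2 + 4 = 6)
p(E) = E/5
w = 18/5 (w = 6*((⅕)*3) = 6*(⅗) = 18/5 ≈ 3.6000)
y(D) = (-5 + D)/(2*D) (y(D) = (-5 + D)/((2*D)) = (-5 + D)*(1/(2*D)) = (-5 + D)/(2*D))
q = 841 (q = 29² = 841)
√(q + n(y(w))) = √(841 + 73) = √914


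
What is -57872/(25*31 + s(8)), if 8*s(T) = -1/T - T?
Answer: -3703808/49535 ≈ -74.771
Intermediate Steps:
s(T) = -T/8 - 1/(8*T) (s(T) = (-1/T - T)/8 = (-T - 1/T)/8 = -T/8 - 1/(8*T))
-57872/(25*31 + s(8)) = -57872/(25*31 + (⅛)*(-1 - 1*8²)/8) = -57872/(775 + (⅛)*(⅛)*(-1 - 1*64)) = -57872/(775 + (⅛)*(⅛)*(-1 - 64)) = -57872/(775 + (⅛)*(⅛)*(-65)) = -57872/(775 - 65/64) = -57872/49535/64 = -57872*64/49535 = -3703808/49535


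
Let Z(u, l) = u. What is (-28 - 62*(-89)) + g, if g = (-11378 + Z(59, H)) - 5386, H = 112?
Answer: -11215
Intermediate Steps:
g = -16705 (g = (-11378 + 59) - 5386 = -11319 - 5386 = -16705)
(-28 - 62*(-89)) + g = (-28 - 62*(-89)) - 16705 = (-28 + 5518) - 16705 = 5490 - 16705 = -11215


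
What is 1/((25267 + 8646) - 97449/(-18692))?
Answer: 18692/633999245 ≈ 2.9483e-5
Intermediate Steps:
1/((25267 + 8646) - 97449/(-18692)) = 1/(33913 - 97449*(-1/18692)) = 1/(33913 + 97449/18692) = 1/(633999245/18692) = 18692/633999245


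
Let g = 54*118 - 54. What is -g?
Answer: -6318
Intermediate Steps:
g = 6318 (g = 6372 - 54 = 6318)
-g = -1*6318 = -6318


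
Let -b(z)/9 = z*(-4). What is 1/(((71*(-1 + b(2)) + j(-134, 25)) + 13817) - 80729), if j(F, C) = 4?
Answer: -1/61867 ≈ -1.6164e-5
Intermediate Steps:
b(z) = 36*z (b(z) = -9*z*(-4) = -(-36)*z = 36*z)
1/(((71*(-1 + b(2)) + j(-134, 25)) + 13817) - 80729) = 1/(((71*(-1 + 36*2) + 4) + 13817) - 80729) = 1/(((71*(-1 + 72) + 4) + 13817) - 80729) = 1/(((71*71 + 4) + 13817) - 80729) = 1/(((5041 + 4) + 13817) - 80729) = 1/((5045 + 13817) - 80729) = 1/(18862 - 80729) = 1/(-61867) = -1/61867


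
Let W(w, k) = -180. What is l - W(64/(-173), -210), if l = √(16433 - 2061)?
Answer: 180 + 2*√3593 ≈ 299.88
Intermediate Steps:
l = 2*√3593 (l = √14372 = 2*√3593 ≈ 119.88)
l - W(64/(-173), -210) = 2*√3593 - 1*(-180) = 2*√3593 + 180 = 180 + 2*√3593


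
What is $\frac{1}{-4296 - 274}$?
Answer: $- \frac{1}{4570} \approx -0.00021882$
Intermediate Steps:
$\frac{1}{-4296 - 274} = \frac{1}{-4570} = - \frac{1}{4570}$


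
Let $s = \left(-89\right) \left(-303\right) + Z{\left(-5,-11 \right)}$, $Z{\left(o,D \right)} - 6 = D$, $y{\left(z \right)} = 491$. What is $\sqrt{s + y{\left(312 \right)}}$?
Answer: $\sqrt{27453} \approx 165.69$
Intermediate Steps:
$Z{\left(o,D \right)} = 6 + D$
$s = 26962$ ($s = \left(-89\right) \left(-303\right) + \left(6 - 11\right) = 26967 - 5 = 26962$)
$\sqrt{s + y{\left(312 \right)}} = \sqrt{26962 + 491} = \sqrt{27453}$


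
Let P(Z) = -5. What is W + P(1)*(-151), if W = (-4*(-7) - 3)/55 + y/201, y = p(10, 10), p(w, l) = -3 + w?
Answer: 1670387/2211 ≈ 755.49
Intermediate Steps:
y = 7 (y = -3 + 10 = 7)
W = 1082/2211 (W = (-4*(-7) - 3)/55 + 7/201 = (28 - 3)*(1/55) + 7*(1/201) = 25*(1/55) + 7/201 = 5/11 + 7/201 = 1082/2211 ≈ 0.48937)
W + P(1)*(-151) = 1082/2211 - 5*(-151) = 1082/2211 + 755 = 1670387/2211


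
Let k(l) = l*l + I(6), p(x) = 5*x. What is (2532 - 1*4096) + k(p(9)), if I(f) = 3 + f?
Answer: 470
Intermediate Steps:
k(l) = 9 + l**2 (k(l) = l*l + (3 + 6) = l**2 + 9 = 9 + l**2)
(2532 - 1*4096) + k(p(9)) = (2532 - 1*4096) + (9 + (5*9)**2) = (2532 - 4096) + (9 + 45**2) = -1564 + (9 + 2025) = -1564 + 2034 = 470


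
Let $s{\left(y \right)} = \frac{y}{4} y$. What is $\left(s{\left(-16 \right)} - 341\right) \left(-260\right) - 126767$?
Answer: $-54747$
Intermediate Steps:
$s{\left(y \right)} = \frac{y^{2}}{4}$ ($s{\left(y \right)} = y \frac{1}{4} y = \frac{y}{4} y = \frac{y^{2}}{4}$)
$\left(s{\left(-16 \right)} - 341\right) \left(-260\right) - 126767 = \left(\frac{\left(-16\right)^{2}}{4} - 341\right) \left(-260\right) - 126767 = \left(\frac{1}{4} \cdot 256 - 341\right) \left(-260\right) - 126767 = \left(64 - 341\right) \left(-260\right) - 126767 = \left(-277\right) \left(-260\right) - 126767 = 72020 - 126767 = -54747$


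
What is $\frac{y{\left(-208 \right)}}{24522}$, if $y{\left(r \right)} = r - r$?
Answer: $0$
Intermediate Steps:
$y{\left(r \right)} = 0$
$\frac{y{\left(-208 \right)}}{24522} = \frac{0}{24522} = 0 \cdot \frac{1}{24522} = 0$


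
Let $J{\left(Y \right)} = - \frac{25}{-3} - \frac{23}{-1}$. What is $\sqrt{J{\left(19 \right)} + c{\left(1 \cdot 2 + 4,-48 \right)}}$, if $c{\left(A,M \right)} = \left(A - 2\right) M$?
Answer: $\frac{i \sqrt{1446}}{3} \approx 12.675 i$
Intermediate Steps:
$c{\left(A,M \right)} = M \left(-2 + A\right)$ ($c{\left(A,M \right)} = \left(-2 + A\right) M = M \left(-2 + A\right)$)
$J{\left(Y \right)} = \frac{94}{3}$ ($J{\left(Y \right)} = \left(-25\right) \left(- \frac{1}{3}\right) - -23 = \frac{25}{3} + 23 = \frac{94}{3}$)
$\sqrt{J{\left(19 \right)} + c{\left(1 \cdot 2 + 4,-48 \right)}} = \sqrt{\frac{94}{3} - 48 \left(-2 + \left(1 \cdot 2 + 4\right)\right)} = \sqrt{\frac{94}{3} - 48 \left(-2 + \left(2 + 4\right)\right)} = \sqrt{\frac{94}{3} - 48 \left(-2 + 6\right)} = \sqrt{\frac{94}{3} - 192} = \sqrt{- \frac{482}{3}} = \frac{i \sqrt{1446}}{3}$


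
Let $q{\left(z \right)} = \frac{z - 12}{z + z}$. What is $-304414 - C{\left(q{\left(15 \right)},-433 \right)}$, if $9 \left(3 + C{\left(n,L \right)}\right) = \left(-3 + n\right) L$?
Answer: $- \frac{27409547}{90} \approx -3.0455 \cdot 10^{5}$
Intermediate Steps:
$q{\left(z \right)} = \frac{-12 + z}{2 z}$
$C{\left(n,L \right)} = -3 + \frac{L \left(-3 + n\right)}{9}$ ($C{\left(n,L \right)} = -3 + \frac{\left(-3 + n\right) L}{9} = -3 + \frac{L \left(-3 + n\right)}{9}$)
$-304414 - C{\left(q{\left(15 \right)},-433 \right)} = -304414 - \left(-3 - - \frac{433}{3} + \frac{1}{9} \left(-433\right) \frac{-12 + 15}{2 \cdot 15}\right) = -304414 - \left(-3 + \frac{433}{3} + \frac{1}{9} \left(-433\right) \frac{1}{2} \cdot \frac{1}{15} \cdot 3\right) = -304414 - \left(-3 + \frac{433}{3} + \frac{1}{9} \left(-433\right) \frac{1}{10}\right) = -304414 - \left(-3 + \frac{433}{3} - \frac{433}{90}\right) = -304414 - \frac{12287}{90} = - \frac{27409547}{90}$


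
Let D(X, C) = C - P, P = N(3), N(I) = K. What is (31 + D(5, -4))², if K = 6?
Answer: 441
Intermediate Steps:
N(I) = 6
P = 6
D(X, C) = -6 + C (D(X, C) = C - 1*6 = C - 6 = -6 + C)
(31 + D(5, -4))² = (31 + (-6 - 4))² = (31 - 10)² = 21² = 441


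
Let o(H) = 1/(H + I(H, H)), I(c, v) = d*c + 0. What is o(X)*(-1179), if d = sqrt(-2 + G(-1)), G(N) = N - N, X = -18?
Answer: 131/6 - 131*I*sqrt(2)/6 ≈ 21.833 - 30.877*I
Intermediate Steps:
G(N) = 0
d = I*sqrt(2) (d = sqrt(-2 + 0) = sqrt(-2) = I*sqrt(2) ≈ 1.4142*I)
I(c, v) = I*c*sqrt(2) (I(c, v) = (I*sqrt(2))*c + 0 = I*c*sqrt(2) + 0 = I*c*sqrt(2))
o(H) = 1/(H + I*H*sqrt(2))
o(X)*(-1179) = (1/((-18)*(1 + I*sqrt(2))))*(-1179) = -1/(18*(1 + I*sqrt(2)))*(-1179) = 131/(2*(1 + I*sqrt(2)))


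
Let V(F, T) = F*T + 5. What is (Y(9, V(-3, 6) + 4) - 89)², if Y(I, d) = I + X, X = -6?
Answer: 7396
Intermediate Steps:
V(F, T) = 5 + F*T
Y(I, d) = -6 + I (Y(I, d) = I - 6 = -6 + I)
(Y(9, V(-3, 6) + 4) - 89)² = ((-6 + 9) - 89)² = (3 - 89)² = (-86)² = 7396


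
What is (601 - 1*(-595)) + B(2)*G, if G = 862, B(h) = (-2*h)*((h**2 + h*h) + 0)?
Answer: -26388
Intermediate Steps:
B(h) = -4*h**3 (B(h) = (-2*h)*((h**2 + h**2) + 0) = (-2*h)*(2*h**2 + 0) = (-2*h)*(2*h**2) = -4*h**3)
(601 - 1*(-595)) + B(2)*G = (601 - 1*(-595)) - 4*2**3*862 = (601 + 595) - 4*8*862 = 1196 - 32*862 = 1196 - 27584 = -26388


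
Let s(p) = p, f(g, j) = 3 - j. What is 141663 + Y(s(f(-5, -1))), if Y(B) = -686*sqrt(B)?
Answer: 140291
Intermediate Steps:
141663 + Y(s(f(-5, -1))) = 141663 - 686*sqrt(3 - 1*(-1)) = 141663 - 686*sqrt(3 + 1) = 141663 - 686*sqrt(4) = 141663 - 686*2 = 141663 - 1372 = 140291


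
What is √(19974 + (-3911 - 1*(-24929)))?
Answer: 4*√2562 ≈ 202.46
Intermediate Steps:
√(19974 + (-3911 - 1*(-24929))) = √(19974 + (-3911 + 24929)) = √(19974 + 21018) = √40992 = 4*√2562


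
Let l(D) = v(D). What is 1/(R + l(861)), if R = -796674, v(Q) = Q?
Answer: -1/795813 ≈ -1.2566e-6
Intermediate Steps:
l(D) = D
1/(R + l(861)) = 1/(-796674 + 861) = 1/(-795813) = -1/795813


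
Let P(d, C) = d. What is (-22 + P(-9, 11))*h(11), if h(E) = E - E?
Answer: 0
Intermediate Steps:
h(E) = 0
(-22 + P(-9, 11))*h(11) = (-22 - 9)*0 = -31*0 = 0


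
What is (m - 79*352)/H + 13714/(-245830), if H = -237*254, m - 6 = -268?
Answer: 1518723182/3699618585 ≈ 0.41051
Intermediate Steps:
m = -262 (m = 6 - 268 = -262)
H = -60198
(m - 79*352)/H + 13714/(-245830) = (-262 - 79*352)/(-60198) + 13714/(-245830) = (-262 - 27808)*(-1/60198) + 13714*(-1/245830) = -28070*(-1/60198) - 6857/122915 = 14035/30099 - 6857/122915 = 1518723182/3699618585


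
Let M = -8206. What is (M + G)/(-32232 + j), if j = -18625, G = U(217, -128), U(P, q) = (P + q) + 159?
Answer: 7958/50857 ≈ 0.15648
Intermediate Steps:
U(P, q) = 159 + P + q
G = 248 (G = 159 + 217 - 128 = 248)
(M + G)/(-32232 + j) = (-8206 + 248)/(-32232 - 18625) = -7958/(-50857) = -7958*(-1/50857) = 7958/50857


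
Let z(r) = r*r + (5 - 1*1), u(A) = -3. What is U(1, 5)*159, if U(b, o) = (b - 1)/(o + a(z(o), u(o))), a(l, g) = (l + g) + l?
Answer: 0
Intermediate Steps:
z(r) = 4 + r² (z(r) = r² + (5 - 1) = r² + 4 = 4 + r²)
a(l, g) = g + 2*l (a(l, g) = (g + l) + l = g + 2*l)
U(b, o) = (-1 + b)/(5 + o + 2*o²) (U(b, o) = (b - 1)/(o + (-3 + 2*(4 + o²))) = (-1 + b)/(o + (-3 + (8 + 2*o²))) = (-1 + b)/(o + (5 + 2*o²)) = (-1 + b)/(5 + o + 2*o²))
U(1, 5)*159 = ((-1 + 1)/(5 + 5 + 2*5²))*159 = (0/(5 + 5 + 2*25))*159 = (0/(5 + 5 + 50))*159 = (0/60)*159 = ((1/60)*0)*159 = 0*159 = 0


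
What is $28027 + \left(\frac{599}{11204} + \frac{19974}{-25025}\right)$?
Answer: $\frac{7858004263979}{280380100} \approx 28026.0$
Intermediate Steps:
$28027 + \left(\frac{599}{11204} + \frac{19974}{-25025}\right) = 28027 + \left(599 \cdot \frac{1}{11204} + 19974 \left(- \frac{1}{25025}\right)\right) = 28027 + \left(\frac{599}{11204} - \frac{19974}{25025}\right) = 28027 - \frac{208798721}{280380100} = \frac{7858004263979}{280380100}$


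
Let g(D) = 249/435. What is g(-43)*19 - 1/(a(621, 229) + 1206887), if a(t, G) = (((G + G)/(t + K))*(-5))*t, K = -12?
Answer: 385614367452/35455984495 ≈ 10.876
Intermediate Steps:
g(D) = 83/145 (g(D) = 249*(1/435) = 83/145)
a(t, G) = -10*G*t/(-12 + t) (a(t, G) = (((G + G)/(t - 12))*(-5))*t = (((2*G)/(-12 + t))*(-5))*t = ((2*G/(-12 + t))*(-5))*t = (-10*G/(-12 + t))*t = -10*G*t/(-12 + t))
g(-43)*19 - 1/(a(621, 229) + 1206887) = (83/145)*19 - 1/(-10*229*621/(-12 + 621) + 1206887) = 1577/145 - 1/(-10*229*621/609 + 1206887) = 1577/145 - 1/(-10*229*621*1/609 + 1206887) = 1577/145 - 1/(-474030/203 + 1206887) = 1577/145 - 1/244524031/203 = 1577/145 - 1*203/244524031 = 1577/145 - 203/244524031 = 385614367452/35455984495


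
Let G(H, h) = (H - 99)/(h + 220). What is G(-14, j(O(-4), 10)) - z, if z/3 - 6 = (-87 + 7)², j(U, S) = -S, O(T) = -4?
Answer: -4035893/210 ≈ -19219.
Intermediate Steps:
G(H, h) = (-99 + H)/(220 + h)
z = 19218 (z = 18 + 3*(-87 + 7)² = 18 + 3*(-80)² = 18 + 3*6400 = 18 + 19200 = 19218)
G(-14, j(O(-4), 10)) - z = (-99 - 14)/(220 - 1*10) - 1*19218 = -113/(220 - 10) - 19218 = -113/210 - 19218 = -4035893/210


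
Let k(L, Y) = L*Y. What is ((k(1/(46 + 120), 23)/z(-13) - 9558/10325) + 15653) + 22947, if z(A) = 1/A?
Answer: 1121250783/29050 ≈ 38597.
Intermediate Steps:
((k(1/(46 + 120), 23)/z(-13) - 9558/10325) + 15653) + 22947 = (((23/(46 + 120))/(1/(-13)) - 9558/10325) + 15653) + 22947 = (((23/166)/(-1/13) - 9558*1/10325) + 15653) + 22947 = ((((1/166)*23)*(-13) - 162/175) + 15653) + 22947 = (((23/166)*(-13) - 162/175) + 15653) + 22947 = ((-299/166 - 162/175) + 15653) + 22947 = (-79217/29050 + 15653) + 22947 = 454640433/29050 + 22947 = 1121250783/29050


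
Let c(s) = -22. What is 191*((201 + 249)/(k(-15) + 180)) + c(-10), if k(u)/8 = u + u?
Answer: -2909/2 ≈ -1454.5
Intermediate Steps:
k(u) = 16*u (k(u) = 8*(u + u) = 8*(2*u) = 16*u)
191*((201 + 249)/(k(-15) + 180)) + c(-10) = 191*((201 + 249)/(16*(-15) + 180)) - 22 = 191*(450/(-240 + 180)) - 22 = 191*(450/(-60)) - 22 = 191*(450*(-1/60)) - 22 = 191*(-15/2) - 22 = -2865/2 - 22 = -2909/2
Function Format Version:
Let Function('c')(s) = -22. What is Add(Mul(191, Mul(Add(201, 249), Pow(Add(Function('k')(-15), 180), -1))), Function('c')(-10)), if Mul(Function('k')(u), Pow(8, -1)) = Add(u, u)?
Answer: Rational(-2909, 2) ≈ -1454.5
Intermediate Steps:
Function('k')(u) = Mul(16, u) (Function('k')(u) = Mul(8, Add(u, u)) = Mul(8, Mul(2, u)) = Mul(16, u))
Add(Mul(191, Mul(Add(201, 249), Pow(Add(Function('k')(-15), 180), -1))), Function('c')(-10)) = Add(Mul(191, Mul(Add(201, 249), Pow(Add(Mul(16, -15), 180), -1))), -22) = Add(Mul(191, Mul(450, Pow(Add(-240, 180), -1))), -22) = Add(Mul(191, Mul(450, Pow(-60, -1))), -22) = Add(Mul(191, Mul(450, Rational(-1, 60))), -22) = Add(Mul(191, Rational(-15, 2)), -22) = Add(Rational(-2865, 2), -22) = Rational(-2909, 2)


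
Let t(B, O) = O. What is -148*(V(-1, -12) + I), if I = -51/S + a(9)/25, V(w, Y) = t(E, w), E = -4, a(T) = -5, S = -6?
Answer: -5402/5 ≈ -1080.4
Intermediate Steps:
V(w, Y) = w
I = 83/10 (I = -51/(-6) - 5/25 = -51*(-1/6) - 5*1/25 = 17/2 - 1/5 = 83/10 ≈ 8.3000)
-148*(V(-1, -12) + I) = -148*(-1 + 83/10) = -148*73/10 = -5402/5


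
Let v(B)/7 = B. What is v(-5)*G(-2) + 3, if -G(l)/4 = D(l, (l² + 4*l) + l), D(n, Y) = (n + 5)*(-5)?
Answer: -2097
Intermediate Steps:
v(B) = 7*B
D(n, Y) = -25 - 5*n (D(n, Y) = (5 + n)*(-5) = -25 - 5*n)
G(l) = 100 + 20*l (G(l) = -4*(-25 - 5*l) = 100 + 20*l)
v(-5)*G(-2) + 3 = (7*(-5))*(100 + 20*(-2)) + 3 = -35*(100 - 40) + 3 = -35*60 + 3 = -2100 + 3 = -2097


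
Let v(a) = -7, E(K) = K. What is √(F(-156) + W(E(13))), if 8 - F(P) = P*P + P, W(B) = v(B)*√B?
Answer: √(-24172 - 7*√13) ≈ 155.55*I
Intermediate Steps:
W(B) = -7*√B
F(P) = 8 - P - P² (F(P) = 8 - (P*P + P) = 8 - (P² + P) = 8 - (P + P²) = 8 + (-P - P²) = 8 - P - P²)
√(F(-156) + W(E(13))) = √((8 - 1*(-156) - 1*(-156)²) - 7*√13) = √((8 + 156 - 1*24336) - 7*√13) = √((8 + 156 - 24336) - 7*√13) = √(-24172 - 7*√13)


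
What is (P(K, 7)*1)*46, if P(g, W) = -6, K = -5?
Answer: -276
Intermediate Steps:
(P(K, 7)*1)*46 = -6*1*46 = -6*46 = -276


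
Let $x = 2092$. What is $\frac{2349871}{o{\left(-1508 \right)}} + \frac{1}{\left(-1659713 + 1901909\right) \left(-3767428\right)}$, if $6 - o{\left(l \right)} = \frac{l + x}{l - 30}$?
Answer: $\frac{824427164596773956803}{2238254548101264} \approx 3.6834 \cdot 10^{5}$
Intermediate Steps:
$o{\left(l \right)} = 6 - \frac{2092 + l}{-30 + l}$ ($o{\left(l \right)} = 6 - \frac{l + 2092}{l - 30} = 6 - \frac{2092 + l}{-30 + l}$)
$\frac{2349871}{o{\left(-1508 \right)}} + \frac{1}{\left(-1659713 + 1901909\right) \left(-3767428\right)} = \frac{2349871}{\frac{1}{-30 - 1508} \left(-2272 + 5 \left(-1508\right)\right)} + \frac{1}{\left(-1659713 + 1901909\right) \left(-3767428\right)} = \frac{2349871}{\frac{1}{-1538} \left(-2272 - 7540\right)} + \frac{1}{242196} \left(- \frac{1}{3767428}\right) = \frac{2349871}{\left(- \frac{1}{1538}\right) \left(-9812\right)} + \frac{1}{242196} \left(- \frac{1}{3767428}\right) = \frac{2349871}{\frac{4906}{769}} - \frac{1}{912455991888} = 2349871 \cdot \frac{769}{4906} - \frac{1}{912455991888} = \frac{1807050799}{4906} - \frac{1}{912455991888} = \frac{824427164596773956803}{2238254548101264}$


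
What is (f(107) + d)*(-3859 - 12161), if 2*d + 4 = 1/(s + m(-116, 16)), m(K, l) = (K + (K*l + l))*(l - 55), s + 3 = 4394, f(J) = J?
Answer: -27140685102/16135 ≈ -1.6821e+6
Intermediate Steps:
s = 4391 (s = -3 + 4394 = 4391)
m(K, l) = (-55 + l)*(K + l + K*l) (m(K, l) = (K + (l + K*l))*(-55 + l) = (K + l + K*l)*(-55 + l) = (-55 + l)*(K + l + K*l))
d = -322699/161350 (d = -2 + 1/(2*(4391 + (16² - 55*(-116) - 55*16 - 116*16² - 54*(-116)*16))) = -2 + 1/(2*(4391 + (256 + 6380 - 880 - 116*256 + 100224))) = -2 + 1/(2*(4391 + (256 + 6380 - 880 - 29696 + 100224))) = -2 + 1/(2*(4391 + 76284)) = -2 + (½)/80675 = -2 + (½)*(1/80675) = -2 + 1/161350 = -322699/161350 ≈ -2.0000)
(f(107) + d)*(-3859 - 12161) = (107 - 322699/161350)*(-3859 - 12161) = (16941751/161350)*(-16020) = -27140685102/16135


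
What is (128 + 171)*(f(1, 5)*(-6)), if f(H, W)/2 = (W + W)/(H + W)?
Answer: -5980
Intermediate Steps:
f(H, W) = 4*W/(H + W) (f(H, W) = 2*((W + W)/(H + W)) = 2*((2*W)/(H + W)) = 2*(2*W/(H + W)) = 4*W/(H + W))
(128 + 171)*(f(1, 5)*(-6)) = (128 + 171)*((4*5/(1 + 5))*(-6)) = 299*((4*5/6)*(-6)) = 299*((4*5*(⅙))*(-6)) = 299*((10/3)*(-6)) = 299*(-20) = -5980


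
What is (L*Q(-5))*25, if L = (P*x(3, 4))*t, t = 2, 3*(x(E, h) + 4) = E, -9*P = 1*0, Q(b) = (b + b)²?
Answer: 0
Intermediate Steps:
Q(b) = 4*b² (Q(b) = (2*b)² = 4*b²)
P = 0 (P = -0/9 = -⅑*0 = 0)
x(E, h) = -4 + E/3
L = 0 (L = (0*(-4 + (⅓)*3))*2 = (0*(-4 + 1))*2 = (0*(-3))*2 = 0*2 = 0)
(L*Q(-5))*25 = (0*(4*(-5)²))*25 = (0*(4*25))*25 = (0*100)*25 = 0*25 = 0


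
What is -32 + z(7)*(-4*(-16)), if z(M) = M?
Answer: 416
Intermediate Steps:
-32 + z(7)*(-4*(-16)) = -32 + 7*(-4*(-16)) = -32 + 7*64 = -32 + 448 = 416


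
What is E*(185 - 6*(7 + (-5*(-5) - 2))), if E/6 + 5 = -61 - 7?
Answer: -2190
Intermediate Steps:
E = -438 (E = -30 + 6*(-61 - 7) = -30 + 6*(-68) = -30 - 408 = -438)
E*(185 - 6*(7 + (-5*(-5) - 2))) = -438*(185 - 6*(7 + (-5*(-5) - 2))) = -438*(185 - 6*(7 + (25 - 2))) = -438*(185 - 6*(7 + 23)) = -438*(185 - 6*30) = -438*(185 - 1*180) = -438*(185 - 180) = -438*5 = -2190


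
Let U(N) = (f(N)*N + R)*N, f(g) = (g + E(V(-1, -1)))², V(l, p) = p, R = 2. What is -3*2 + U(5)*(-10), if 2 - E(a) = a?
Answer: -16106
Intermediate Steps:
E(a) = 2 - a
f(g) = (3 + g)² (f(g) = (g + (2 - 1*(-1)))² = (g + (2 + 1))² = (g + 3)² = (3 + g)²)
U(N) = N*(2 + N*(3 + N)²) (U(N) = ((3 + N)²*N + 2)*N = (N*(3 + N)² + 2)*N = (2 + N*(3 + N)²)*N = N*(2 + N*(3 + N)²))
-3*2 + U(5)*(-10) = -3*2 + (5*(2 + 5*(3 + 5)²))*(-10) = -6 + (5*(2 + 5*8²))*(-10) = -6 + (5*(2 + 5*64))*(-10) = -6 + (5*(2 + 320))*(-10) = -6 + (5*322)*(-10) = -6 + 1610*(-10) = -6 - 16100 = -16106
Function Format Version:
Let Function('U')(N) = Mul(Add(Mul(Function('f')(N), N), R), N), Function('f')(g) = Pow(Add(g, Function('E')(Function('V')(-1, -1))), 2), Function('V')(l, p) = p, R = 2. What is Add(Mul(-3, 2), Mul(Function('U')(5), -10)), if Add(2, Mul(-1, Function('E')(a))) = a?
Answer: -16106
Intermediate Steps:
Function('E')(a) = Add(2, Mul(-1, a))
Function('f')(g) = Pow(Add(3, g), 2) (Function('f')(g) = Pow(Add(g, Add(2, Mul(-1, -1))), 2) = Pow(Add(g, Add(2, 1)), 2) = Pow(Add(g, 3), 2) = Pow(Add(3, g), 2))
Function('U')(N) = Mul(N, Add(2, Mul(N, Pow(Add(3, N), 2)))) (Function('U')(N) = Mul(Add(Mul(Pow(Add(3, N), 2), N), 2), N) = Mul(Add(Mul(N, Pow(Add(3, N), 2)), 2), N) = Mul(Add(2, Mul(N, Pow(Add(3, N), 2))), N) = Mul(N, Add(2, Mul(N, Pow(Add(3, N), 2)))))
Add(Mul(-3, 2), Mul(Function('U')(5), -10)) = Add(Mul(-3, 2), Mul(Mul(5, Add(2, Mul(5, Pow(Add(3, 5), 2)))), -10)) = Add(-6, Mul(Mul(5, Add(2, Mul(5, Pow(8, 2)))), -10)) = Add(-6, Mul(Mul(5, Add(2, Mul(5, 64))), -10)) = Add(-6, Mul(Mul(5, Add(2, 320)), -10)) = Add(-6, Mul(Mul(5, 322), -10)) = Add(-6, Mul(1610, -10)) = Add(-6, -16100) = -16106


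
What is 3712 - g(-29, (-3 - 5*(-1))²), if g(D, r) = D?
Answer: 3741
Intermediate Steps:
3712 - g(-29, (-3 - 5*(-1))²) = 3712 - 1*(-29) = 3712 + 29 = 3741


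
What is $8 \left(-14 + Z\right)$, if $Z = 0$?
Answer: $-112$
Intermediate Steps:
$8 \left(-14 + Z\right) = 8 \left(-14 + 0\right) = 8 \left(-14\right) = -112$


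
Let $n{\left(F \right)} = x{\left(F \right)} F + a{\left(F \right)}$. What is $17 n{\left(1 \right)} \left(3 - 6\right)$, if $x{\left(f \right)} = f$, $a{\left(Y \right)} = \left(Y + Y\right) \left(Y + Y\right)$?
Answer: $-255$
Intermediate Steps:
$a{\left(Y \right)} = 4 Y^{2}$ ($a{\left(Y \right)} = 2 Y 2 Y = 4 Y^{2}$)
$n{\left(F \right)} = 5 F^{2}$ ($n{\left(F \right)} = F F + 4 F^{2} = F^{2} + 4 F^{2} = 5 F^{2}$)
$17 n{\left(1 \right)} \left(3 - 6\right) = 17 \cdot 5 \cdot 1^{2} \left(3 - 6\right) = 17 \cdot 5 \cdot 1 \left(3 - 6\right) = 17 \cdot 5 \left(-3\right) = 85 \left(-3\right) = -255$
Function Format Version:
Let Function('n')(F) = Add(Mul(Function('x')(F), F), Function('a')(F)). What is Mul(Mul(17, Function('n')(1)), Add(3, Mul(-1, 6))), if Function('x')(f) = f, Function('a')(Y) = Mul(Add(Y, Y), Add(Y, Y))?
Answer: -255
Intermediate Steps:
Function('a')(Y) = Mul(4, Pow(Y, 2)) (Function('a')(Y) = Mul(Mul(2, Y), Mul(2, Y)) = Mul(4, Pow(Y, 2)))
Function('n')(F) = Mul(5, Pow(F, 2)) (Function('n')(F) = Add(Mul(F, F), Mul(4, Pow(F, 2))) = Add(Pow(F, 2), Mul(4, Pow(F, 2))) = Mul(5, Pow(F, 2)))
Mul(Mul(17, Function('n')(1)), Add(3, Mul(-1, 6))) = Mul(Mul(17, Mul(5, Pow(1, 2))), Add(3, Mul(-1, 6))) = Mul(Mul(17, Mul(5, 1)), Add(3, -6)) = Mul(Mul(17, 5), -3) = Mul(85, -3) = -255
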